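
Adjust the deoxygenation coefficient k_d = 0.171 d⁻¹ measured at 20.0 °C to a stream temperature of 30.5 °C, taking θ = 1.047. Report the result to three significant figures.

k_d ≈ 0.277 d⁻¹

k_d(T₂) = k_d(T₁) · θ^(T₂−T₁) = 0.171 × 1.047^(30.5−20.0)
= 0.171 × 1.047^10.5 = 0.171 × 1.620 = 0.2770 d⁻¹.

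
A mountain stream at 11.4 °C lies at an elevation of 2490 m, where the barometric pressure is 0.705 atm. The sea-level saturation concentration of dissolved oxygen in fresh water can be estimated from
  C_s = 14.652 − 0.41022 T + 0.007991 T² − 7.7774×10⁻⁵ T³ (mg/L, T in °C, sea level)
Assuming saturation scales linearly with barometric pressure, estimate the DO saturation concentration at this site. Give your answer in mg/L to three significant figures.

At sea level: C_s = 14.652 − 0.41022×11.4 + 0.007991×11.4² − 7.7774×10⁻⁵×11.4³ = 10.90 mg/L.
Pressure correction: C_s' = 10.90 × 0.705 = 7.684 mg/L.

C_s ≈ 7.68 mg/L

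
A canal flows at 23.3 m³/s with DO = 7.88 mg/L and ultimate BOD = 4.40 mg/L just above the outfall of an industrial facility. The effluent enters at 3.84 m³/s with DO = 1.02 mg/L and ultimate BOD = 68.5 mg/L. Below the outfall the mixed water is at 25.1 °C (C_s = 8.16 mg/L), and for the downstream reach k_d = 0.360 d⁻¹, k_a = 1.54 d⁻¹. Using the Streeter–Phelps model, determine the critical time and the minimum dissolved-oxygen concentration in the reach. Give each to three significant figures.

t_c ≈ 0.924 d; minimum DO ≈ 5.90 mg/L

Mixed DO = (23.3×7.88 + 3.84×1.02)/(23.3+3.84) = 187.5/27.14 = 6.909 mg/L.
Mixed L₀ = (23.3×4.40 + 3.84×68.5)/(27.14) = 365.6/27.14 = 13.47 mg/L.
Initial deficit D₀ = C_s − DO₀ = 8.16 − 6.909 = 1.251 mg/L.
t_c = (1/1.180) ln[(1.54/0.360)(1 − 1.251×1.180/(0.360×13.47))] = 0.8475 × ln(2.976) = 0.9242 d.
D_c = (0.360/1.54) × 13.47 × e^(−0.360×0.9242) = 0.2338 × 13.47 × 0.7170 = 2.258 mg/L.
Minimum DO = 8.16 − 2.258 = 5.902 mg/L.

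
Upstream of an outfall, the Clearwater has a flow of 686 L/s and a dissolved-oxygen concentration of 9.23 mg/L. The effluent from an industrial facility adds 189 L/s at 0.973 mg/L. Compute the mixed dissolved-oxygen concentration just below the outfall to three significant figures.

7.45 mg/L

Flow-weighted mixing: C = (Q_r C_r + Q_w C_w)/(Q_r + Q_w)
= (686×9.23 + 189×0.973)/(686 + 189) = 6516/875.0 = 7.446 mg/L.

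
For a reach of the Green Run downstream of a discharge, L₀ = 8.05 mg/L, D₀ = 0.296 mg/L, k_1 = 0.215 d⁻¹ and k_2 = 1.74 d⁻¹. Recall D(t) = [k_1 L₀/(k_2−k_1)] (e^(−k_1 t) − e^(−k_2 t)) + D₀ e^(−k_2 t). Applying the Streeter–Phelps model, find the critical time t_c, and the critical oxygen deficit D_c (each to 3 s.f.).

t_c ≈ 1.17 d; D_c ≈ 0.773 mg/L

With k_2/k_1 = 8.093 and 1 − D₀(k_2−k_1)/(k_1 L₀) = 0.7392,
t_c = ln(8.093 × 0.7392) / (1.74 − 0.215) = ln(5.982) / 1.525 = 1.789/1.525 = 1.173 d.
L(t_c) = L₀ e^(−k_1 t_c) = 8.05 × 0.7771 = 6.256 mg/L, and at the critical point k_2 D_c = k_1 L, so D_c = (0.215/1.74) × 6.256 = 0.7730 mg/L.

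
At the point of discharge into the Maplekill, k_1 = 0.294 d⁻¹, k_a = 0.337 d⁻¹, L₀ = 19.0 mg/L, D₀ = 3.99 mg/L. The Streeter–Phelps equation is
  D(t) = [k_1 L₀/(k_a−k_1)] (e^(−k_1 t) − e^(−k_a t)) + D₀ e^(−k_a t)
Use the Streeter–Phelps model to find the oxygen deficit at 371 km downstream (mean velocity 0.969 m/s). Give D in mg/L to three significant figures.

Travel time t = x/v = 371 km / (0.969 m/s) = 371000 m / 0.969 m/s = 382900 s = 4.431 d.
k_1 L₀/(k_a−k_1) = 0.294×19.0/(0.337−0.294) = 5.586/0.04300 = 129.9 mg/L.
e^(−k_1 t) = e^(−0.294×4.431) = 0.2718; e^(−k_a t) = e^(−0.337×4.431) = 0.2246.
D = 129.9 × (0.2718 − 0.2246) + 3.99 × 0.2246 = 6.125 + 0.8962 = 7.021 mg/L.

D ≈ 7.02 mg/L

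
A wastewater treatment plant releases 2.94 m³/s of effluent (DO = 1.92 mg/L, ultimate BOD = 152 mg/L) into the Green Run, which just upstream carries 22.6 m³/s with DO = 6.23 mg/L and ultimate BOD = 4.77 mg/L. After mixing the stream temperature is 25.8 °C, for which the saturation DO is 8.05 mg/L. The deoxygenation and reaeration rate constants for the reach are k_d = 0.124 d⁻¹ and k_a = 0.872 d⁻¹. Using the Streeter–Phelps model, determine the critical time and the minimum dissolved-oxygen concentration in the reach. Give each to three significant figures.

Mixed DO = (22.6×6.23 + 2.94×1.92)/(22.6+2.94) = 146.4/25.54 = 5.734 mg/L.
Mixed L₀ = (22.6×4.77 + 2.94×152)/(25.54) = 554.7/25.54 = 21.72 mg/L.
Initial deficit D₀ = C_s − DO₀ = 8.05 − 5.734 = 2.316 mg/L.
t_c = (1/0.7480) ln[(0.872/0.124)(1 − 2.316×0.7480/(0.124×21.72))] = 1.337 × ln(2.508) = 1.229 d.
D_c = (0.124/0.872) × 21.72 × e^(−0.124×1.229) = 0.1422 × 21.72 × 0.8586 = 2.652 mg/L.
Minimum DO = 8.05 − 2.652 = 5.398 mg/L.

t_c ≈ 1.23 d; minimum DO ≈ 5.40 mg/L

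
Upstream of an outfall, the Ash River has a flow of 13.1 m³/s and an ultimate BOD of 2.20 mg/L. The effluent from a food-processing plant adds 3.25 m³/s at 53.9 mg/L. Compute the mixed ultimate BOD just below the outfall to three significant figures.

Flow-weighted mixing: C = (Q_r C_r + Q_w C_w)/(Q_r + Q_w)
= (13.1×2.20 + 3.25×53.9)/(13.1 + 3.25) = 204.0/16.35 = 12.48 mg/L.

12.5 mg/L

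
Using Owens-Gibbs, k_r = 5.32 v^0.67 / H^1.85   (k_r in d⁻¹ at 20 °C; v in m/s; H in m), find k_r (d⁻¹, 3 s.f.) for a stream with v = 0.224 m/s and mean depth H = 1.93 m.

k_r ≈ 0.578 d⁻¹

k_r = 5.32 × 0.224^0.67 / 1.93^1.85 = 5.32 × 0.3670 / 3.375 = 0.5785 d⁻¹.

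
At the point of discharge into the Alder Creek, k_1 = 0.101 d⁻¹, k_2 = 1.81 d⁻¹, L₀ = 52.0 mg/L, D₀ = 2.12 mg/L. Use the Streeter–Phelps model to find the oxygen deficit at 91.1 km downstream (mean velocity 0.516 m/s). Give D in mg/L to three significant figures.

Travel time t = x/v = 91.1 km / (0.516 m/s) = 91100 m / 0.516 m/s = 176600 s = 2.043 d.
k_1 L₀/(k_2−k_1) = 0.101×52.0/(1.81−0.101) = 5.252/1.709 = 3.073 mg/L.
e^(−k_1 t) = e^(−0.101×2.043) = 0.8135; e^(−k_2 t) = e^(−1.81×2.043) = 0.02476.
D = 3.073 × (0.8135 − 0.02476) + 2.12 × 0.02476 = 2.424 + 0.05249 = 2.476 mg/L.

D ≈ 2.48 mg/L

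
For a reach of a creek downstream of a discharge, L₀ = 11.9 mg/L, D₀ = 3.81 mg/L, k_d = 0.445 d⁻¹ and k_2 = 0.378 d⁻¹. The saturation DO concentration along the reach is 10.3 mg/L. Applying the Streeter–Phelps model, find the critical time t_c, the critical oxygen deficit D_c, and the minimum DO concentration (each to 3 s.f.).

t_c = [1/(k_2−k_d)] ln[(k_2/k_d)(1 − D₀(k_2−k_d)/(k_d L₀))]
= [1/(0.378−0.445)] ln[(0.378/0.445)(1 − 3.81×-0.06700/(0.445×11.9))]
= (1/-0.06700) ln[0.8494 × 1.048] = -14.93 × ln(0.8904) = -14.93 × -0.1161 = 1.733 d.
D_c = (k_d/k_2) L₀ e^(−k_d t_c) = (0.445/0.378) × 11.9 × e^(−0.445×1.733) = 1.177 × 11.9 × 0.4625 = 6.479 mg/L.
Minimum DO = C_s − D_c = 10.3 − 6.479 = 3.821 mg/L.

t_c ≈ 1.73 d; D_c ≈ 6.48 mg/L; min DO ≈ 3.82 mg/L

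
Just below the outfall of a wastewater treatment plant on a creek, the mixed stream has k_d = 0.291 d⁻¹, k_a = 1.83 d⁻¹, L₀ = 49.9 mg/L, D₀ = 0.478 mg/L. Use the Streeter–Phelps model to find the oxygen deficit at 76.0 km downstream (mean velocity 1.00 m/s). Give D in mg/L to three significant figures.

Travel time t = x/v = 76.0 km / (1.00 m/s) = 76000 m / 1.00 m/s = 76000 s = 0.8796 d.
k_d L₀/(k_a−k_d) = 0.291×49.9/(1.83−0.291) = 14.52/1.539 = 9.435 mg/L.
e^(−k_d t) = e^(−0.291×0.8796) = 0.7742; e^(−k_a t) = e^(−1.83×0.8796) = 0.1999.
D = 9.435 × (0.7742 − 0.1999) + 0.478 × 0.1999 = 5.418 + 0.09557 = 5.514 mg/L.

D ≈ 5.51 mg/L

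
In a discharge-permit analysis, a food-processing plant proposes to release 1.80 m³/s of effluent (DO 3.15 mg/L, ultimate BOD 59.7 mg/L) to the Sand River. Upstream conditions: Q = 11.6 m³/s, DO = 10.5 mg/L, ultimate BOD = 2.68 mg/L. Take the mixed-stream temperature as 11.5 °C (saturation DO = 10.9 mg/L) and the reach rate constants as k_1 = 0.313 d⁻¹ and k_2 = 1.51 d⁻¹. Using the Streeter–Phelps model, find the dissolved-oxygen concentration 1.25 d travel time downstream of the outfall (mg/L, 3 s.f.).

Mixed DO = (11.6×10.5 + 1.80×3.15)/(11.6+1.80) = 127.5/13.40 = 9.513 mg/L.
Mixed L₀ = (11.6×2.68 + 1.80×59.7)/(13.40) = 138.5/13.40 = 10.34 mg/L.
Initial deficit D₀ = C_s − DO₀ = 10.9 − 9.513 = 1.387 mg/L.
D(1.25) = [0.313×10.34/(1.51−0.313)](e^(−0.313×1.25) − e^(−1.51×1.25)) + 1.387 e^(−1.51×1.25)
= 2.704 × (0.6762 − 0.1514) + 1.387 × 0.1514 = 1.629 mg/L.
DO = 10.9 − 1.629 = 9.271 mg/L.

DO ≈ 9.27 mg/L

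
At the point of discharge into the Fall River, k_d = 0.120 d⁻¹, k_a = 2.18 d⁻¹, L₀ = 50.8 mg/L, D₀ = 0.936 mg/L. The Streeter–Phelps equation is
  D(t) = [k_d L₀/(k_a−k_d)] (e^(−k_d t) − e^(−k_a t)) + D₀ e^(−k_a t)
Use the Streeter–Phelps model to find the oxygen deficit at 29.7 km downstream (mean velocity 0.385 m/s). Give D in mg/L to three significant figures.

Travel time t = x/v = 29.7 km / (0.385 m/s) = 29700 m / 0.385 m/s = 77140 s = 0.8929 d.
k_d L₀/(k_a−k_d) = 0.120×50.8/(2.18−0.120) = 6.096/2.060 = 2.959 mg/L.
e^(−k_d t) = e^(−0.120×0.8929) = 0.8984; e^(−k_a t) = e^(−2.18×0.8929) = 0.1428.
D = 2.959 × (0.8984 − 0.1428) + 0.936 × 0.1428 = 2.236 + 0.1336 = 2.370 mg/L.

D ≈ 2.37 mg/L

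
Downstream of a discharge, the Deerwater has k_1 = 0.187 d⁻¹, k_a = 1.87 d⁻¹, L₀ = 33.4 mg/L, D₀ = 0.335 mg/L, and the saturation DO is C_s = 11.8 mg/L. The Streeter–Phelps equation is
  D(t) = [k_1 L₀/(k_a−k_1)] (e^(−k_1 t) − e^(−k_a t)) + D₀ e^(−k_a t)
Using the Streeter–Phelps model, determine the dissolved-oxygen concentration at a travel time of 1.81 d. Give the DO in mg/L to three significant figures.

k_1 L₀/(k_a−k_1) = 0.187×33.4/(1.87−0.187) = 6.246/1.683 = 3.711 mg/L.
e^(−k_1 t) = e^(−0.187×1.810) = 0.7129; e^(−k_a t) = e^(−1.87×1.810) = 0.03389.
D = 3.711 × (0.7129 − 0.03389) + 0.335 × 0.03389 = 2.520 + 0.01135 = 2.531 mg/L.
DO = C_s − D = 11.8 − 2.531 = 9.269 mg/L.

DO ≈ 9.27 mg/L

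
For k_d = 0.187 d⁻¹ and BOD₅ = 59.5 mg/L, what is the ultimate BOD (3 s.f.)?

BOD₅ = L₀(1 − e^(−5k_d)) ⇒ L₀ = BOD₅ / (1 − e^(−5×0.187))
= 59.5 / (1 − 0.3926) = 59.5 / 0.6074 = 97.96 mg/L.

L₀ ≈ 98.0 mg/L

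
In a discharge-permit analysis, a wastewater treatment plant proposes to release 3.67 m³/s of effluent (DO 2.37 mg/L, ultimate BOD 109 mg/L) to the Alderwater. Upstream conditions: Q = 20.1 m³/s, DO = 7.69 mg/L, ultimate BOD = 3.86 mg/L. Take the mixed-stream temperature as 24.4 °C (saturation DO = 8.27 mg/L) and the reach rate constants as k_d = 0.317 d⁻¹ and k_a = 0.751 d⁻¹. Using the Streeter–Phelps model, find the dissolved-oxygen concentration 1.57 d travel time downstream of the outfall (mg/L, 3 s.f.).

DO ≈ 3.43 mg/L

Mixed DO = (20.1×7.69 + 3.67×2.37)/(20.1+3.67) = 163.3/23.77 = 6.869 mg/L.
Mixed L₀ = (20.1×3.86 + 3.67×109)/(23.77) = 477.6/23.77 = 20.09 mg/L.
Initial deficit D₀ = C_s − DO₀ = 8.27 − 6.869 = 1.401 mg/L.
D(1.57) = [0.317×20.09/(0.751−0.317)](e^(−0.317×1.57) − e^(−0.751×1.57)) + 1.401 e^(−0.751×1.57)
= 14.68 × (0.6079 − 0.3076) + 1.401 × 0.3076 = 4.839 mg/L.
DO = 8.27 − 4.839 = 3.431 mg/L.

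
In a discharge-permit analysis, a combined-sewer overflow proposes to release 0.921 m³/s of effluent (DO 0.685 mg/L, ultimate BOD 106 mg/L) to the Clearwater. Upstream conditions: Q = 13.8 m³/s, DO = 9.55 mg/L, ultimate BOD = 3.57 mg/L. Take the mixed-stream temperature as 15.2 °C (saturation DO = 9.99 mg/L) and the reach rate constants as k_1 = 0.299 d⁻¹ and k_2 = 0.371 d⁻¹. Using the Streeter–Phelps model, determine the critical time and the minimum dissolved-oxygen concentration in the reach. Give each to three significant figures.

t_c ≈ 2.66 d; minimum DO ≈ 6.36 mg/L

Mixed DO = (13.8×9.55 + 0.921×0.685)/(13.8+0.921) = 132.4/14.72 = 8.995 mg/L.
Mixed L₀ = (13.8×3.57 + 0.921×106)/(14.72) = 146.9/14.72 = 9.978 mg/L.
Initial deficit D₀ = C_s − DO₀ = 9.99 − 8.995 = 0.9946 mg/L.
t_c = (1/0.07200) ln[(0.371/0.299)(1 − 0.9946×0.07200/(0.299×9.978))] = 13.89 × ln(1.211) = 2.659 d.
D_c = (0.299/0.371) × 9.978 × e^(−0.299×2.659) = 0.8059 × 9.978 × 0.4515 = 3.631 mg/L.
Minimum DO = 9.99 − 3.631 = 6.359 mg/L.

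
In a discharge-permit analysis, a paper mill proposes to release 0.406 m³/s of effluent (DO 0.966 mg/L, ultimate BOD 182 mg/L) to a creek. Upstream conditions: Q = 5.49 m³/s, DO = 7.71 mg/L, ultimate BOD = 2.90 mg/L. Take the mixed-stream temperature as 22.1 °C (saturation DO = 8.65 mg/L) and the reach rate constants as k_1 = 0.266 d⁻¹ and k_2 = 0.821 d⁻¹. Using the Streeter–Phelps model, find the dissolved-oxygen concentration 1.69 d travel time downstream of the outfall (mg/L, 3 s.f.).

DO ≈ 5.47 mg/L

Mixed DO = (5.49×7.71 + 0.406×0.966)/(5.49+0.406) = 42.72/5.896 = 7.246 mg/L.
Mixed L₀ = (5.49×2.90 + 0.406×182)/(5.896) = 89.81/5.896 = 15.23 mg/L.
Initial deficit D₀ = C_s − DO₀ = 8.65 − 7.246 = 1.404 mg/L.
D(1.69) = [0.266×15.23/(0.821−0.266)](e^(−0.266×1.69) − e^(−0.821×1.69)) + 1.404 e^(−0.821×1.69)
= 7.301 × (0.6379 − 0.2497) + 1.404 × 0.2497 = 3.185 mg/L.
DO = 8.65 − 3.185 = 5.465 mg/L.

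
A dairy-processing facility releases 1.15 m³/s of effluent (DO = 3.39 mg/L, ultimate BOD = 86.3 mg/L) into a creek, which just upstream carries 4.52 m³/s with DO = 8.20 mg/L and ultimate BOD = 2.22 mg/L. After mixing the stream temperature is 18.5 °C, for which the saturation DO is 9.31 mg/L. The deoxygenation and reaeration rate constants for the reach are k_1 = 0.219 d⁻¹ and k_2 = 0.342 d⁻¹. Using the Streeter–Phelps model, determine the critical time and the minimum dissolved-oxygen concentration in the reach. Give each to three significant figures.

t_c ≈ 3.11 d; minimum DO ≈ 3.07 mg/L

Mixed DO = (4.52×8.20 + 1.15×3.39)/(4.52+1.15) = 40.96/5.670 = 7.224 mg/L.
Mixed L₀ = (4.52×2.22 + 1.15×86.3)/(5.670) = 109.3/5.670 = 19.27 mg/L.
Initial deficit D₀ = C_s − DO₀ = 9.31 − 7.224 = 2.086 mg/L.
t_c = (1/0.1230) ln[(0.342/0.219)(1 − 2.086×0.1230/(0.219×19.27))] = 8.130 × ln(1.467) = 3.114 d.
D_c = (0.219/0.342) × 19.27 × e^(−0.219×3.114) = 0.6404 × 19.27 × 0.5056 = 6.240 mg/L.
Minimum DO = 9.31 − 6.240 = 3.070 mg/L.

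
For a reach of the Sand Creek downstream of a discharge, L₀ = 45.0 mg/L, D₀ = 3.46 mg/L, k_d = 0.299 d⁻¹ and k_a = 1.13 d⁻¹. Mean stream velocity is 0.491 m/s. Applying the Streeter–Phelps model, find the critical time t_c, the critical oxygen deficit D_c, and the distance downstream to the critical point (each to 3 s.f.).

t_c ≈ 1.31 d; D_c ≈ 8.05 mg/L; x_c ≈ 55.6 km

With k_a/k_d = 3.779 and 1 − D₀(k_a−k_d)/(k_d L₀) = 0.7863,
t_c = ln(3.779 × 0.7863) / (1.13 − 0.299) = ln(2.972) / 0.8310 = 1.089/0.8310 = 1.311 d.
D_c = (k_d/k_a) L₀ e^(−k_d t_c) = (0.299/1.13) × 45.0 × e^(−0.299×1.311) = 0.2646 × 45.0 × 0.6758 = 8.047 mg/L.
x_c = v t_c = 0.491 m/s × 1.311 d × 86400 s/d = 55600 m ≈ 55.6 km.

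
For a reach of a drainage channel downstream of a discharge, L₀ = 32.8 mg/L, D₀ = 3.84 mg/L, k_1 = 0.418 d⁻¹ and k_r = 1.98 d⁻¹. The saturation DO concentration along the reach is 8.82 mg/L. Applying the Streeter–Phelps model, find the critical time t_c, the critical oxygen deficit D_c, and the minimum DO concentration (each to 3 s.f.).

t_c ≈ 0.627 d; D_c ≈ 5.33 mg/L; min DO ≈ 3.49 mg/L

t_c = [1/(k_r−k_1)] ln[(k_r/k_1)(1 − D₀(k_r−k_1)/(k_1 L₀))]
= [1/(1.98−0.418)] ln[(1.98/0.418)(1 − 3.84×1.562/(0.418×32.8))]
= (1/1.562) ln[4.737 × 0.5625] = 0.6402 × ln(2.665) = 0.6402 × 0.9800 = 0.6274 d.
L(t_c) = L₀ e^(−k_1 t_c) = 32.8 × 0.7693 = 25.23 mg/L, and at the critical point k_r D_c = k_1 L, so D_c = (0.418/1.98) × 25.23 = 5.327 mg/L.
Minimum DO = C_s − D_c = 8.82 − 5.327 = 3.493 mg/L.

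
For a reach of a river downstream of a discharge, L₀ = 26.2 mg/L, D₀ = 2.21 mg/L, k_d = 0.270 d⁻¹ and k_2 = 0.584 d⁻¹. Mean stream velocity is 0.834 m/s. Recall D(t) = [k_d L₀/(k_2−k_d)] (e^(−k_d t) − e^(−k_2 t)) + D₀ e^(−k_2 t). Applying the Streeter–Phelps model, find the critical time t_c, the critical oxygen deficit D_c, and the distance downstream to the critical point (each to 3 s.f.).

t_c ≈ 2.13 d; D_c ≈ 6.82 mg/L; x_c ≈ 153 km

At the critical point dD/dt = 0, so k_d L₀ e^(−k_d t) = k_2 D. Substituting D(t) from the Streeter–Phelps equation and solving for t gives
t_c = ln[(k_2/k_d)(1 − D₀(k_2−k_d)/(k_d L₀))] / (k_2−k_d).
Here k_2−k_d = 0.3140 d⁻¹ and 1 − D₀(k_2−k_d)/(k_d L₀) = 1 − 2.21×0.3140/(0.270×26.2) = 0.9019, so
t_c = ln(2.163 × 0.9019) / 0.3140 = 0.6682 / 0.3140 = 2.128 d.
L(t_c) = L₀ e^(−k_d t_c) = 26.2 × 0.5629 = 14.75 mg/L, and at the critical point k_2 D_c = k_d L, so D_c = (0.270/0.584) × 14.75 = 6.819 mg/L.
x_c = v t_c = 0.834 m/s × 2.128 d × 86400 s/d = 153300 m ≈ 153 km.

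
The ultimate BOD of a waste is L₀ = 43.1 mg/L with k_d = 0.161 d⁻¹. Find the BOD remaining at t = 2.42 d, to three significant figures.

L_t = L₀ e^(−k_d t) = 43.1 × e^(−0.161×2.42) = 43.1 × 0.6773 = 29.19 mg/L.

L ≈ 29.2 mg/L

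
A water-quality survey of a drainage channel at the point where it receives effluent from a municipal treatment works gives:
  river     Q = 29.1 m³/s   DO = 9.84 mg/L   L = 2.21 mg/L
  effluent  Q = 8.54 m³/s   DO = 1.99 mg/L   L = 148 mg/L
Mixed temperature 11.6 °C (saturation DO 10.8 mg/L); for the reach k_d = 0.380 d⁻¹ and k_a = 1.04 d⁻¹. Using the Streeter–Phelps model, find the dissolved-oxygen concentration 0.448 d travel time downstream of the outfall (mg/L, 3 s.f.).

Mixed DO = (29.1×9.84 + 8.54×1.99)/(29.1+8.54) = 303.3/37.64 = 8.059 mg/L.
Mixed L₀ = (29.1×2.21 + 8.54×148)/(37.64) = 1328/37.64 = 35.29 mg/L.
Initial deficit D₀ = C_s − DO₀ = 10.8 − 8.059 = 2.741 mg/L.
D(0.448) = [0.380×35.29/(1.04−0.380)](e^(−0.380×0.448) − e^(−1.04×0.448)) + 2.741 e^(−1.04×0.448)
= 20.32 × (0.8435 − 0.6276) + 2.741 × 0.6276 = 6.107 mg/L.
DO = 10.8 − 6.107 = 4.693 mg/L.

DO ≈ 4.69 mg/L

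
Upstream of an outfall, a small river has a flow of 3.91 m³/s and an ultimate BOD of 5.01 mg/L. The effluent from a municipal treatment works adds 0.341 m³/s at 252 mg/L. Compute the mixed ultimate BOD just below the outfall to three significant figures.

Flow-weighted mixing: C = (Q_r C_r + Q_w C_w)/(Q_r + Q_w)
= (3.91×5.01 + 0.341×252)/(3.91 + 0.341) = 105.5/4.251 = 24.82 mg/L.

24.8 mg/L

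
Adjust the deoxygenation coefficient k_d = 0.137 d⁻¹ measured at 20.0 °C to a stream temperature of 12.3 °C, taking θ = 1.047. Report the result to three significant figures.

k_d(T₂) = k_d(T₁) · θ^(T₂−T₁) = 0.137 × 1.047^(12.3−20.0)
= 0.137 × 1.047^-7.70 = 0.137 × 0.7021 = 0.09619 d⁻¹.

k_d ≈ 0.0962 d⁻¹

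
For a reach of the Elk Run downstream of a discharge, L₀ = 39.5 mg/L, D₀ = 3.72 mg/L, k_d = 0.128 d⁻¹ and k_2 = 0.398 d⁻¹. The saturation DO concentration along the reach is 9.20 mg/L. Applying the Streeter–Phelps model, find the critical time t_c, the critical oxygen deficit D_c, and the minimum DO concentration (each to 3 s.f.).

t_c ≈ 3.38 d; D_c ≈ 8.24 mg/L; min DO ≈ 0.959 mg/L

t_c = [1/(k_2−k_d)] ln[(k_2/k_d)(1 − D₀(k_2−k_d)/(k_d L₀))]
= [1/(0.398−0.128)] ln[(0.398/0.128)(1 − 3.72×0.2700/(0.128×39.5))]
= (1/0.2700) ln[3.109 × 0.8013] = 3.704 × ln(2.492) = 3.704 × 0.9130 = 3.381 d.
L(t_c) = L₀ e^(−k_d t_c) = 39.5 × 0.6487 = 25.62 mg/L, and at the critical point k_2 D_c = k_d L, so D_c = (0.128/0.398) × 25.62 = 8.241 mg/L.
Minimum DO = C_s − D_c = 9.20 − 8.241 = 0.9594 mg/L.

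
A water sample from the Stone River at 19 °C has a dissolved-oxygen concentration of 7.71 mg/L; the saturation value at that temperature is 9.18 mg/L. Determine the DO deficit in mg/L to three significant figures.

D = C_s − C = 9.18 − 7.71 = 1.47 mg/L.

D ≈ 1.47 mg/L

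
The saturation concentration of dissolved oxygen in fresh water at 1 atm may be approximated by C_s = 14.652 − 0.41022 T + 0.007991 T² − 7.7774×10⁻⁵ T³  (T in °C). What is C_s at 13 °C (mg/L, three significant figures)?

C_s ≈ 10.5 mg/L

C_s = 14.652 − 0.41022×13 + 0.007991×13² − 7.7774×10⁻⁵×13³ = 10.50 mg/L.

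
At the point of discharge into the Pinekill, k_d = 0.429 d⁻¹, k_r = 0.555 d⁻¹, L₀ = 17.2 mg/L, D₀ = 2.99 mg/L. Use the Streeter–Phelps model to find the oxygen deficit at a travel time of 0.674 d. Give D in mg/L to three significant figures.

D ≈ 5.63 mg/L

k_d L₀/(k_r−k_d) = 0.429×17.2/(0.555−0.429) = 7.379/0.1260 = 58.56 mg/L.
e^(−k_d t) = e^(−0.429×0.6740) = 0.7489; e^(−k_r t) = e^(−0.555×0.6740) = 0.6879.
D = 58.56 × (0.7489 − 0.6879) + 2.99 × 0.6879 = 3.571 + 2.057 = 5.628 mg/L.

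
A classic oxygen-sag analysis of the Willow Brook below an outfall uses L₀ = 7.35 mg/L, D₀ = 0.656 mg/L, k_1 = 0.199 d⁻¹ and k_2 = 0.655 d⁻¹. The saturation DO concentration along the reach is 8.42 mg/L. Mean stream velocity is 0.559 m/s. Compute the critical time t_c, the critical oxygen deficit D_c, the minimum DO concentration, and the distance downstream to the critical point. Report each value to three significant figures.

t_c ≈ 2.11 d; D_c ≈ 1.47 mg/L; min DO ≈ 6.95 mg/L; x_c ≈ 102 km

With k_2/k_1 = 3.291 and 1 − D₀(k_2−k_1)/(k_1 L₀) = 0.7955,
t_c = ln(3.291 × 0.7955) / (0.655 − 0.199) = ln(2.618) / 0.4560 = 0.9625/0.4560 = 2.111 d.
D_c = (k_1/k_2) L₀ e^(−k_1 t_c) = (0.199/0.655) × 7.35 × e^(−0.199×2.111) = 0.3038 × 7.35 × 0.6570 = 1.467 mg/L.
Minimum DO = C_s − D_c = 8.42 − 1.467 = 6.953 mg/L.
x_c = v t_c = 0.559 m/s × 2.111 d × 86400 s/d = 101900 m ≈ 102 km.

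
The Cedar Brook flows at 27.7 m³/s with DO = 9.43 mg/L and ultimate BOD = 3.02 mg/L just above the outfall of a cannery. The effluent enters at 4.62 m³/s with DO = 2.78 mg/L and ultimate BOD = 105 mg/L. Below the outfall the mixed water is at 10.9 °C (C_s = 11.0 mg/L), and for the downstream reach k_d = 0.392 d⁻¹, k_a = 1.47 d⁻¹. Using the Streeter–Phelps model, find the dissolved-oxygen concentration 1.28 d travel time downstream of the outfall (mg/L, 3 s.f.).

Mixed DO = (27.7×9.43 + 4.62×2.78)/(27.7+4.62) = 274.1/32.32 = 8.479 mg/L.
Mixed L₀ = (27.7×3.02 + 4.62×105)/(32.32) = 568.8/32.32 = 17.60 mg/L.
Initial deficit D₀ = C_s − DO₀ = 11.0 − 8.479 = 2.521 mg/L.
D(1.28) = [0.392×17.60/(1.47−0.392)](e^(−0.392×1.28) − e^(−1.47×1.28)) + 2.521 e^(−1.47×1.28)
= 6.399 × (0.6055 − 0.1523) + 2.521 × 0.1523 = 3.284 mg/L.
DO = 11.0 − 3.284 = 7.716 mg/L.

DO ≈ 7.72 mg/L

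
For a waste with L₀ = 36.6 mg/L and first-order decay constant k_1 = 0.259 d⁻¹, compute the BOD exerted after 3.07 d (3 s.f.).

y ≈ 20.1 mg/L

y_t = L₀(1 − e^(−k_1 t)) = 36.6 × (1 − e^(−0.259×3.07))
= 36.6 × (1 − 0.4515) = 36.6 × 0.5485 = 20.07 mg/L.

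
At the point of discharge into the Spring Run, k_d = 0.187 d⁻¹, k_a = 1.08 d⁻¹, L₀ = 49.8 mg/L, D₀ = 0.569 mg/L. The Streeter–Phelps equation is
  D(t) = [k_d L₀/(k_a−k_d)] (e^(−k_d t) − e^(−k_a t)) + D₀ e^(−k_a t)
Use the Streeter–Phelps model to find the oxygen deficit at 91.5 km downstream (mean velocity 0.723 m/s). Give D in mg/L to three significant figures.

Travel time t = x/v = 91.5 km / (0.723 m/s) = 91500 m / 0.723 m/s = 126600 s = 1.465 d.
k_d L₀/(k_a−k_d) = 0.187×49.8/(1.08−0.187) = 9.313/0.8930 = 10.43 mg/L.
e^(−k_d t) = e^(−0.187×1.465) = 0.7604; e^(−k_a t) = e^(−1.08×1.465) = 0.2056.
D = 10.43 × (0.7604 − 0.2056) + 0.569 × 0.2056 = 5.786 + 0.1170 = 5.903 mg/L.

D ≈ 5.90 mg/L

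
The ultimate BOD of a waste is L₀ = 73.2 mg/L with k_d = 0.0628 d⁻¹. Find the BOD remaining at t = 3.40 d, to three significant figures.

L ≈ 59.1 mg/L

L_t = L₀ e^(−k_d t) = 73.2 × e^(−0.0628×3.40) = 73.2 × 0.8077 = 59.13 mg/L.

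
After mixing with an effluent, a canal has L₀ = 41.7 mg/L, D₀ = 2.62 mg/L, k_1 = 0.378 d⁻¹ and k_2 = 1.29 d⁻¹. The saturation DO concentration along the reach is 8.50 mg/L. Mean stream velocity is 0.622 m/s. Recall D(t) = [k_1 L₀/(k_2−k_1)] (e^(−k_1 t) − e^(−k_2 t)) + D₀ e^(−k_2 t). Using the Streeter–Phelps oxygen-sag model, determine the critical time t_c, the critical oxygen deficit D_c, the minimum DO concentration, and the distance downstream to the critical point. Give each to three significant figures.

t_c ≈ 1.17 d; D_c ≈ 7.86 mg/L; min DO ≈ 0.635 mg/L; x_c ≈ 62.6 km

At the critical point dD/dt = 0, so k_1 L₀ e^(−k_1 t) = k_2 D. Substituting D(t) from the Streeter–Phelps equation and solving for t gives
t_c = ln[(k_2/k_1)(1 − D₀(k_2−k_1)/(k_1 L₀))] / (k_2−k_1).
Here k_2−k_1 = 0.9120 d⁻¹ and 1 − D₀(k_2−k_1)/(k_1 L₀) = 1 − 2.62×0.9120/(0.378×41.7) = 0.8484, so
t_c = ln(3.413 × 0.8484) / 0.9120 = 1.063 / 0.9120 = 1.166 d.
D_c = (k_1/k_2) L₀ e^(−k_1 t_c) = (0.378/1.29) × 41.7 × e^(−0.378×1.166) = 0.2930 × 41.7 × 0.6436 = 7.865 mg/L.
Minimum DO = C_s − D_c = 8.50 − 7.865 = 0.6354 mg/L.
x_c = v t_c = 0.622 m/s × 1.166 d × 86400 s/d = 62650 m ≈ 62.6 km.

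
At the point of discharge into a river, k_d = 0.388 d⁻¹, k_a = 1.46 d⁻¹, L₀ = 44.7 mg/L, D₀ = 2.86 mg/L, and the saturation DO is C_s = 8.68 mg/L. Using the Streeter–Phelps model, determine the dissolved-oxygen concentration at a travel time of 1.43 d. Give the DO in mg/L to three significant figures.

k_d L₀/(k_a−k_d) = 0.388×44.7/(1.46−0.388) = 17.34/1.072 = 16.18 mg/L.
e^(−k_d t) = e^(−0.388×1.430) = 0.5742; e^(−k_a t) = e^(−1.46×1.430) = 0.1240.
D = 16.18 × (0.5742 − 0.1240) + 2.86 × 0.1240 = 7.284 + 0.3545 = 7.638 mg/L.
DO = C_s − D = 8.68 − 7.638 = 1.042 mg/L.

DO ≈ 1.04 mg/L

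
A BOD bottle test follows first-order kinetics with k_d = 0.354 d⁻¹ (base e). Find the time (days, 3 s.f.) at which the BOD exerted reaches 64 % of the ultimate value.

t ≈ 2.89 d

y/L₀ = 1 − e^(−k_d t) = 0.64 ⇒ e^(−k_d t) = 0.360
t = −ln(0.360) / 0.354 = 1.022 / 0.354 = 2.886 d.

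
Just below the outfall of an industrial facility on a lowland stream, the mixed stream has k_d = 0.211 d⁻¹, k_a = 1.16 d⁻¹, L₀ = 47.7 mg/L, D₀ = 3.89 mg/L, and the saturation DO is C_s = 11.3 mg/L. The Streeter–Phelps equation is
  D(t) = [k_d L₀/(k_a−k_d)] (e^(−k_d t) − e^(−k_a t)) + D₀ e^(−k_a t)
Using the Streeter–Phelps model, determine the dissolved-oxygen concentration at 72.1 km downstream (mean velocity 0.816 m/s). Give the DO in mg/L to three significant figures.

Travel time t = x/v = 72.1 km / (0.816 m/s) = 72100 m / 0.816 m/s = 88360 s = 1.023 d.
k_d L₀/(k_a−k_d) = 0.211×47.7/(1.16−0.211) = 10.06/0.9490 = 10.61 mg/L.
e^(−k_d t) = e^(−0.211×1.023) = 0.8059; e^(−k_a t) = e^(−1.16×1.023) = 0.3054.
D = 10.61 × (0.8059 − 0.3054) + 3.89 × 0.3054 = 5.309 + 1.188 = 6.497 mg/L.
DO = C_s − D = 11.3 − 6.497 = 4.803 mg/L.

DO ≈ 4.80 mg/L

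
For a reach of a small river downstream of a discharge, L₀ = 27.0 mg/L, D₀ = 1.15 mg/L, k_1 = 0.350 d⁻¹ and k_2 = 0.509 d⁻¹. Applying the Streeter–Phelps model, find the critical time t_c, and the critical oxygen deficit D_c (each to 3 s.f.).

t_c ≈ 2.23 d; D_c ≈ 8.50 mg/L

At the critical point dD/dt = 0, so k_1 L₀ e^(−k_1 t) = k_2 D. Substituting D(t) from the Streeter–Phelps equation and solving for t gives
t_c = ln[(k_2/k_1)(1 − D₀(k_2−k_1)/(k_1 L₀))] / (k_2−k_1).
Here k_2−k_1 = 0.1590 d⁻¹ and 1 − D₀(k_2−k_1)/(k_1 L₀) = 1 − 1.15×0.1590/(0.350×27.0) = 0.9807, so
t_c = ln(1.454 × 0.9807) / 0.1590 = 0.3550 / 0.1590 = 2.233 d.
D_c = (k_1/k_2) L₀ e^(−k_1 t_c) = (0.350/0.509) × 27.0 × e^(−0.350×2.233) = 0.6876 × 27.0 × 0.4578 = 8.499 mg/L.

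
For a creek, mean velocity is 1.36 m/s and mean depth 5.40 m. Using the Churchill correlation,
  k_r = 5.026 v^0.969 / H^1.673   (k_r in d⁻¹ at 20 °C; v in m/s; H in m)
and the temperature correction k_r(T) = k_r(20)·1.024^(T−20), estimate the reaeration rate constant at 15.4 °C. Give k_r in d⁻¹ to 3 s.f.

k_r ≈ 0.361 d⁻¹

k_r(20) = 5.026 × 1.36^0.969 / 5.40^1.673 = 5.026 × 1.347 / 16.80 = 0.4030 d⁻¹.
k_r(15.4) = 0.4030 × 1.024^(15.4−20) = 0.4030 × 0.8966 = 0.3614 d⁻¹.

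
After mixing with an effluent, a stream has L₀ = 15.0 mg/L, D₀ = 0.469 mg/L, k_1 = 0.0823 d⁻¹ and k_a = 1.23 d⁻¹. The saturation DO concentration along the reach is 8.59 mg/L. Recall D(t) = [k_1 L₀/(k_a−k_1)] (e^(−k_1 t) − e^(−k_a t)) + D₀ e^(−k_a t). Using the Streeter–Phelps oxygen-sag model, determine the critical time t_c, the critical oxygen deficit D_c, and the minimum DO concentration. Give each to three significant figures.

t_c = [1/(k_a−k_1)] ln[(k_a/k_1)(1 − D₀(k_a−k_1)/(k_1 L₀))]
= [1/(1.23−0.0823)] ln[(1.23/0.0823)(1 − 0.469×1.148/(0.0823×15.0))]
= (1/1.148) ln[14.95 × 0.5640] = 0.8713 × ln(8.429) = 0.8713 × 2.132 = 1.857 d.
D_c = (k_1/k_a) L₀ e^(−k_1 t_c) = (0.0823/1.23) × 15.0 × e^(−0.0823×1.857) = 0.06691 × 15.0 × 0.8583 = 0.8614 mg/L.
Minimum DO = C_s − D_c = 8.59 − 0.8614 = 7.729 mg/L.

t_c ≈ 1.86 d; D_c ≈ 0.861 mg/L; min DO ≈ 7.73 mg/L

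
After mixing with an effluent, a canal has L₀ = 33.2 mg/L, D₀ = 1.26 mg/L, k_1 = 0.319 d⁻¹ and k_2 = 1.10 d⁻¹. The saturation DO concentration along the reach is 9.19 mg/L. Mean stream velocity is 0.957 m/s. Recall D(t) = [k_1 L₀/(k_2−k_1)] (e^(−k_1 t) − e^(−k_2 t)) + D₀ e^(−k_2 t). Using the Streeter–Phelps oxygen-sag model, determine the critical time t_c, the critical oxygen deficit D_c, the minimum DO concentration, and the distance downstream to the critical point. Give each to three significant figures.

t_c = [1/(k_2−k_1)] ln[(k_2/k_1)(1 − D₀(k_2−k_1)/(k_1 L₀))]
= [1/(1.10−0.319)] ln[(1.10/0.319)(1 − 1.26×0.7810/(0.319×33.2))]
= (1/0.7810) ln[3.448 × 0.9071] = 1.280 × ln(3.128) = 1.280 × 1.140 = 1.460 d.
D_c = (k_1/k_2) L₀ e^(−k_1 t_c) = (0.319/1.10) × 33.2 × e^(−0.319×1.460) = 0.2900 × 33.2 × 0.6276 = 6.043 mg/L.
Minimum DO = C_s − D_c = 9.19 − 6.043 = 3.147 mg/L.
x_c = v t_c = 0.957 m/s × 1.460 d × 86400 s/d = 120700 m ≈ 121 km.

t_c ≈ 1.46 d; D_c ≈ 6.04 mg/L; min DO ≈ 3.15 mg/L; x_c ≈ 121 km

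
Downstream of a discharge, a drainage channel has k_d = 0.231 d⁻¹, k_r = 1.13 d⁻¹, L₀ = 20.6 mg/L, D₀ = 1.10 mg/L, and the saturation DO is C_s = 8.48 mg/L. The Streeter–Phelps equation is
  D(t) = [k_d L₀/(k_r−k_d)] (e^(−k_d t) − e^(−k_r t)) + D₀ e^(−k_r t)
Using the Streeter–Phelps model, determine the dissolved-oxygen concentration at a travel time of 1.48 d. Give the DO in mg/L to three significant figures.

k_d L₀/(k_r−k_d) = 0.231×20.6/(1.13−0.231) = 4.759/0.8990 = 5.293 mg/L.
e^(−k_d t) = e^(−0.231×1.480) = 0.7104; e^(−k_r t) = e^(−1.13×1.480) = 0.1878.
D = 5.293 × (0.7104 − 0.1878) + 1.10 × 0.1878 = 2.766 + 0.2066 = 2.973 mg/L.
DO = C_s − D = 8.48 − 2.973 = 5.507 mg/L.

DO ≈ 5.51 mg/L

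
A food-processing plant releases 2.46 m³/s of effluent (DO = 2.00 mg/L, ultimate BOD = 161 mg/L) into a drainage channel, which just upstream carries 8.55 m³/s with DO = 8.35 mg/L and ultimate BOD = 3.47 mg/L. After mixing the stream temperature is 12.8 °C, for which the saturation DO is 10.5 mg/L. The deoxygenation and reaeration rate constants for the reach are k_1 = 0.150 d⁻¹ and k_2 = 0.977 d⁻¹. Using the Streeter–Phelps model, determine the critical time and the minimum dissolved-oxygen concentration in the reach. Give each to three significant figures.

t_c ≈ 1.41 d; minimum DO ≈ 5.69 mg/L

Mixed DO = (8.55×8.35 + 2.46×2.00)/(8.55+2.46) = 76.31/11.01 = 6.931 mg/L.
Mixed L₀ = (8.55×3.47 + 2.46×161)/(11.01) = 425.7/11.01 = 38.67 mg/L.
Initial deficit D₀ = C_s − DO₀ = 10.5 − 6.931 = 3.569 mg/L.
t_c = (1/0.8270) ln[(0.977/0.150)(1 − 3.569×0.8270/(0.150×38.67))] = 1.209 × ln(3.199) = 1.406 d.
D_c = (0.150/0.977) × 38.67 × e^(−0.150×1.406) = 0.1535 × 38.67 × 0.8098 = 4.808 mg/L.
Minimum DO = 10.5 − 4.808 = 5.692 mg/L.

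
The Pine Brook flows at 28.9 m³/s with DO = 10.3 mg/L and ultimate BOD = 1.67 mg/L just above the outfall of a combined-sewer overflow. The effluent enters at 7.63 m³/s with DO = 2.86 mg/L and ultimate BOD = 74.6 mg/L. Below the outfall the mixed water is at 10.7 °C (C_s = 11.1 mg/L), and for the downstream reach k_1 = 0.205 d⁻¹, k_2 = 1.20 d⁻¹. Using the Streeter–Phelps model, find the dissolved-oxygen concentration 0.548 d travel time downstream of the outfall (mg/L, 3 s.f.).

Mixed DO = (28.9×10.3 + 7.63×2.86)/(28.9+7.63) = 319.5/36.53 = 8.746 mg/L.
Mixed L₀ = (28.9×1.67 + 7.63×74.6)/(36.53) = 617.5/36.53 = 16.90 mg/L.
Initial deficit D₀ = C_s − DO₀ = 11.1 − 8.746 = 2.354 mg/L.
D(0.548) = [0.205×16.90/(1.20−0.205)](e^(−0.205×0.548) − e^(−1.20×0.548)) + 2.354 e^(−1.20×0.548)
= 3.482 × (0.8937 − 0.5181) + 2.354 × 0.5181 = 2.528 mg/L.
DO = 11.1 − 2.528 = 8.572 mg/L.

DO ≈ 8.57 mg/L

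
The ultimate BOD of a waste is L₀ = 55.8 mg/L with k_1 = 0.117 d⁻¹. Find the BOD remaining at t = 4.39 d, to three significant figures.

L_t = L₀ e^(−k_1 t) = 55.8 × e^(−0.117×4.39) = 55.8 × 0.5983 = 33.39 mg/L.

L ≈ 33.4 mg/L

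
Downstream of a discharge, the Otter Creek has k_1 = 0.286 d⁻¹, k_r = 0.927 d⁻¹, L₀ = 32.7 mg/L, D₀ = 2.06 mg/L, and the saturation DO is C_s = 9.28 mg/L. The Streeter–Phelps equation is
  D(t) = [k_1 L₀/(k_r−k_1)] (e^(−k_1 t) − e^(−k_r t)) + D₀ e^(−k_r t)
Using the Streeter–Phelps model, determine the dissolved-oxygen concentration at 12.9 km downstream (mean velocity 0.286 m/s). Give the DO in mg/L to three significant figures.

DO ≈ 4.44 mg/L

Travel time t = x/v = 12.9 km / (0.286 m/s) = 12900 m / 0.286 m/s = 45100 s = 0.5220 d.
k_1 L₀/(k_r−k_1) = 0.286×32.7/(0.927−0.286) = 9.352/0.6410 = 14.59 mg/L.
e^(−k_1 t) = e^(−0.286×0.5220) = 0.8613; e^(−k_r t) = e^(−0.927×0.5220) = 0.6164.
D = 14.59 × (0.8613 − 0.6164) + 2.06 × 0.6164 = 3.574 + 1.270 = 4.844 mg/L.
DO = C_s − D = 9.28 − 4.844 = 4.436 mg/L.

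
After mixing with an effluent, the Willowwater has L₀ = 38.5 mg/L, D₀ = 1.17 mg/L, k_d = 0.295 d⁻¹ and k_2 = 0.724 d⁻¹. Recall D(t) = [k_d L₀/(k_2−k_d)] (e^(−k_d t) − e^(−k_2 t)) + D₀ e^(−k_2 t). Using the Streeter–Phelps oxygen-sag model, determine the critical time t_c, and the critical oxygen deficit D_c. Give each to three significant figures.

t_c ≈ 1.99 d; D_c ≈ 8.73 mg/L

t_c = [1/(k_2−k_d)] ln[(k_2/k_d)(1 − D₀(k_2−k_d)/(k_d L₀))]
= [1/(0.724−0.295)] ln[(0.724/0.295)(1 − 1.17×0.4290/(0.295×38.5))]
= (1/0.4290) ln[2.454 × 0.9558] = 2.331 × ln(2.346) = 2.331 × 0.8526 = 1.987 d.
L(t_c) = L₀ e^(−k_d t_c) = 38.5 × 0.5564 = 21.42 mg/L, and at the critical point k_2 D_c = k_d L, so D_c = (0.295/0.724) × 21.42 = 8.728 mg/L.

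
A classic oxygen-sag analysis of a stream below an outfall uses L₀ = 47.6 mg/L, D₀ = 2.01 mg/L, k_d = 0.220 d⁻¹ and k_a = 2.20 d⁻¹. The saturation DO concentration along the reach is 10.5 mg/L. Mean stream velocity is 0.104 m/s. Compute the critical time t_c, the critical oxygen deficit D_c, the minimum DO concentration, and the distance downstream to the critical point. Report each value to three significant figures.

With k_a/k_d = 10.00 and 1 − D₀(k_a−k_d)/(k_d L₀) = 0.6200,
t_c = ln(10.00 × 0.6200) / (2.20 − 0.220) = ln(6.200) / 1.980 = 1.824/1.980 = 0.9215 d.
L(t_c) = L₀ e^(−k_d t_c) = 47.6 × 0.8165 = 38.87 mg/L, and at the critical point k_a D_c = k_d L, so D_c = (0.220/2.20) × 38.87 = 3.887 mg/L.
Minimum DO = C_s − D_c = 10.5 − 3.887 = 6.613 mg/L.
x_c = v t_c = 0.104 m/s × 0.9215 d × 86400 s/d = 8280 m ≈ 8.28 km.

t_c ≈ 0.921 d; D_c ≈ 3.89 mg/L; min DO ≈ 6.61 mg/L; x_c ≈ 8.28 km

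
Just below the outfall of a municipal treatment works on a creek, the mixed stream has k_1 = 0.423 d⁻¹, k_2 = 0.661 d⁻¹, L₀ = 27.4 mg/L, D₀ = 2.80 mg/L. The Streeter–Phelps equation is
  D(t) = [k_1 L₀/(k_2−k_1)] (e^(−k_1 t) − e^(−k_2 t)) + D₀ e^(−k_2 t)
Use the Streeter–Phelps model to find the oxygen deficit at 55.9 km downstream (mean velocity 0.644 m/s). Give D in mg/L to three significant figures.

D ≈ 8.21 mg/L

Travel time t = x/v = 55.9 km / (0.644 m/s) = 55900 m / 0.644 m/s = 86800 s = 1.005 d.
k_1 L₀/(k_2−k_1) = 0.423×27.4/(0.661−0.423) = 11.59/0.2380 = 48.70 mg/L.
e^(−k_1 t) = e^(−0.423×1.005) = 0.6538; e^(−k_2 t) = e^(−0.661×1.005) = 0.5148.
D = 48.70 × (0.6538 − 0.5148) + 2.80 × 0.5148 = 6.771 + 1.441 = 8.212 mg/L.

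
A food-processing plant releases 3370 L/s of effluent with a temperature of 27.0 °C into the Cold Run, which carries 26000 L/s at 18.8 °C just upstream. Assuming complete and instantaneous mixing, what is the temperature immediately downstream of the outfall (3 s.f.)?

Flow-weighted mixing: C = (Q_r C_r + Q_w C_w)/(Q_r + Q_w)
= (26000×18.8 + 3370×27.0)/(26000 + 3370) = 579800/29370 = 19.74 °C.

19.7 °C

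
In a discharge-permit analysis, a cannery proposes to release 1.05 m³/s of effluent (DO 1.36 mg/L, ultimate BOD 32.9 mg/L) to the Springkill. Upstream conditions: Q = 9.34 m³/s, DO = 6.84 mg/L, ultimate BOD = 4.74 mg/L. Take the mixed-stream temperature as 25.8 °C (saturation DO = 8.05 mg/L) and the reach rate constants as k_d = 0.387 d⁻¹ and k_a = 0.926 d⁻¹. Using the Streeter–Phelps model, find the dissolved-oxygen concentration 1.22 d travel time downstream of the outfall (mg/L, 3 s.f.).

Mixed DO = (9.34×6.84 + 1.05×1.36)/(9.34+1.05) = 65.31/10.39 = 6.286 mg/L.
Mixed L₀ = (9.34×4.74 + 1.05×32.9)/(10.39) = 78.82/10.39 = 7.586 mg/L.
Initial deficit D₀ = C_s − DO₀ = 8.05 − 6.286 = 1.764 mg/L.
D(1.22) = [0.387×7.586/(0.926−0.387)](e^(−0.387×1.22) − e^(−0.926×1.22)) + 1.764 e^(−0.926×1.22)
= 5.447 × (0.6237 − 0.3231) + 1.764 × 0.3231 = 2.207 mg/L.
DO = 8.05 − 2.207 = 5.843 mg/L.

DO ≈ 5.84 mg/L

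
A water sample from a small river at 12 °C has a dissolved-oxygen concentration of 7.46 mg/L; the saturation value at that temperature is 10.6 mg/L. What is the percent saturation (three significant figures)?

% saturation = C/C_s × 100 = 7.46/10.6 × 100 = 70.4 %.

70.4 % saturation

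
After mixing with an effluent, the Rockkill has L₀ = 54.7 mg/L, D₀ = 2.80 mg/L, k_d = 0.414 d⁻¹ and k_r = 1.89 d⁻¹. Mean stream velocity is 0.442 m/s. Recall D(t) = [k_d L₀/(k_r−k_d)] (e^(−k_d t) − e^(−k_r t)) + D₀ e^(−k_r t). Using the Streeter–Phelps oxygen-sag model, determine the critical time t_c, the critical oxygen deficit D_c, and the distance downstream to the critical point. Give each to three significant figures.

t_c ≈ 0.892 d; D_c ≈ 8.28 mg/L; x_c ≈ 34.1 km

t_c = [1/(k_r−k_d)] ln[(k_r/k_d)(1 − D₀(k_r−k_d)/(k_d L₀))]
= [1/(1.89−0.414)] ln[(1.89/0.414)(1 − 2.80×1.476/(0.414×54.7))]
= (1/1.476) ln[4.565 × 0.8175] = 0.6775 × ln(3.732) = 0.6775 × 1.317 = 0.8923 d.
D_c = (k_d/k_r) L₀ e^(−k_d t_c) = (0.414/1.89) × 54.7 × e^(−0.414×0.8923) = 0.2190 × 54.7 × 0.6912 = 8.281 mg/L.
x_c = v t_c = 0.442 m/s × 0.8923 d × 86400 s/d = 34070 m ≈ 34.1 km.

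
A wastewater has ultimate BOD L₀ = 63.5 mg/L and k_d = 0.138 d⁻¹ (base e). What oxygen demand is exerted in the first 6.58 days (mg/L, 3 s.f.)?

y_t = L₀(1 − e^(−k_d t)) = 63.5 × (1 − e^(−0.138×6.58))
= 63.5 × (1 − 0.4033) = 63.5 × 0.5967 = 37.89 mg/L.

y ≈ 37.9 mg/L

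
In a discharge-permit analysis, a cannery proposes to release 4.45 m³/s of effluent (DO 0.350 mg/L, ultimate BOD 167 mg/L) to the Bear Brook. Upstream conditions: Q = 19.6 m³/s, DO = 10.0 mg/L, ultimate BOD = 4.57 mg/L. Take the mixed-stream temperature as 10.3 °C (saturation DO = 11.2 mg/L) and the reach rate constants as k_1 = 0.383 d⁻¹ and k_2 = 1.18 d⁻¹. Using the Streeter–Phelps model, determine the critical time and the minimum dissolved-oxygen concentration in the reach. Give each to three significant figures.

Mixed DO = (19.6×10.0 + 4.45×0.350)/(19.6+4.45) = 197.6/24.05 = 8.214 mg/L.
Mixed L₀ = (19.6×4.57 + 4.45×167)/(24.05) = 832.7/24.05 = 34.62 mg/L.
Initial deficit D₀ = C_s − DO₀ = 11.2 − 8.214 = 2.986 mg/L.
t_c = (1/0.7970) ln[(1.18/0.383)(1 − 2.986×0.7970/(0.383×34.62))] = 1.255 × ln(2.528) = 1.164 d.
D_c = (0.383/1.18) × 34.62 × e^(−0.383×1.164) = 0.3246 × 34.62 × 0.6404 = 7.197 mg/L.
Minimum DO = 11.2 − 7.197 = 4.003 mg/L.

t_c ≈ 1.16 d; minimum DO ≈ 4.00 mg/L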